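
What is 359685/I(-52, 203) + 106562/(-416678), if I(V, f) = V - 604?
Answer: -74971365551/136670384 ≈ -548.56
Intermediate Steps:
I(V, f) = -604 + V
359685/I(-52, 203) + 106562/(-416678) = 359685/(-604 - 52) + 106562/(-416678) = 359685/(-656) + 106562*(-1/416678) = 359685*(-1/656) - 53281/208339 = -359685/656 - 53281/208339 = -74971365551/136670384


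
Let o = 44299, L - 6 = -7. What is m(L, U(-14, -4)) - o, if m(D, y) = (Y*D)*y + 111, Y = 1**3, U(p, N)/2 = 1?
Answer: -44190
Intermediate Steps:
L = -1 (L = 6 - 7 = -1)
U(p, N) = 2 (U(p, N) = 2*1 = 2)
Y = 1
m(D, y) = 111 + D*y (m(D, y) = (1*D)*y + 111 = D*y + 111 = 111 + D*y)
m(L, U(-14, -4)) - o = (111 - 1*2) - 1*44299 = (111 - 2) - 44299 = 109 - 44299 = -44190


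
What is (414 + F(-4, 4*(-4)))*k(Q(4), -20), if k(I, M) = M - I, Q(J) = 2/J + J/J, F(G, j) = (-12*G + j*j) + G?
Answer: -15351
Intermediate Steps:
F(G, j) = j**2 - 11*G (F(G, j) = (-12*G + j**2) + G = (j**2 - 12*G) + G = j**2 - 11*G)
Q(J) = 1 + 2/J (Q(J) = 2/J + 1 = 1 + 2/J)
(414 + F(-4, 4*(-4)))*k(Q(4), -20) = (414 + ((4*(-4))**2 - 11*(-4)))*(-20 - (2 + 4)/4) = (414 + ((-16)**2 + 44))*(-20 - 6/4) = (414 + (256 + 44))*(-20 - 1*3/2) = (414 + 300)*(-20 - 3/2) = 714*(-43/2) = -15351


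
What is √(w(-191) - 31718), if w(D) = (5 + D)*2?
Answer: I*√32090 ≈ 179.14*I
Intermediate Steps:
w(D) = 10 + 2*D
√(w(-191) - 31718) = √((10 + 2*(-191)) - 31718) = √((10 - 382) - 31718) = √(-372 - 31718) = √(-32090) = I*√32090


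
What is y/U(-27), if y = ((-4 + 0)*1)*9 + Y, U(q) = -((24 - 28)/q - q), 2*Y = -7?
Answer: 2133/1466 ≈ 1.4550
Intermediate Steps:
Y = -7/2 (Y = (1/2)*(-7) = -7/2 ≈ -3.5000)
U(q) = q + 4/q (U(q) = -(-4/q - q) = -(-q - 4/q) = q + 4/q)
y = -79/2 (y = ((-4 + 0)*1)*9 - 7/2 = -4*1*9 - 7/2 = -4*9 - 7/2 = -36 - 7/2 = -79/2 ≈ -39.500)
y/U(-27) = -79/(2*(-27 + 4/(-27))) = -79/(2*(-27 + 4*(-1/27))) = -79/(2*(-27 - 4/27)) = -79/(2*(-733/27)) = -79/2*(-27/733) = 2133/1466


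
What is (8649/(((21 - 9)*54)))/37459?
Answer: 961/2697048 ≈ 0.00035632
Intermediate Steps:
(8649/(((21 - 9)*54)))/37459 = (8649/((12*54)))*(1/37459) = (8649/648)*(1/37459) = (8649*(1/648))*(1/37459) = (961/72)*(1/37459) = 961/2697048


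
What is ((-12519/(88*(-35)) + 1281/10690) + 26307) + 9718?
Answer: 118626810359/3292520 ≈ 36029.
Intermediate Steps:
((-12519/(88*(-35)) + 1281/10690) + 26307) + 9718 = ((-12519/(-3080) + 1281*(1/10690)) + 26307) + 9718 = ((-12519*(-1/3080) + 1281/10690) + 26307) + 9718 = ((12519/3080 + 1281/10690) + 26307) + 9718 = (13777359/3292520 + 26307) + 9718 = 86630100999/3292520 + 9718 = 118626810359/3292520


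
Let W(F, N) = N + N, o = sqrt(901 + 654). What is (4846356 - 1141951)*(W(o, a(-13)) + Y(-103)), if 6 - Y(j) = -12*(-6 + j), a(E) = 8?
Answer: -4763864830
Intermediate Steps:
o = sqrt(1555) ≈ 39.433
Y(j) = -66 + 12*j (Y(j) = 6 - (-12)*(-6 + j) = 6 - (72 - 12*j) = 6 + (-72 + 12*j) = -66 + 12*j)
W(F, N) = 2*N
(4846356 - 1141951)*(W(o, a(-13)) + Y(-103)) = (4846356 - 1141951)*(2*8 + (-66 + 12*(-103))) = 3704405*(16 + (-66 - 1236)) = 3704405*(16 - 1302) = 3704405*(-1286) = -4763864830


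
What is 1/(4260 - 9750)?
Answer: -1/5490 ≈ -0.00018215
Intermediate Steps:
1/(4260 - 9750) = 1/(-5490) = -1/5490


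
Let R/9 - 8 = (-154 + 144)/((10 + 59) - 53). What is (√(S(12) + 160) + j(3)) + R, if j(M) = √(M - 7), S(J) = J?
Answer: 531/8 + 2*I + 2*√43 ≈ 79.49 + 2.0*I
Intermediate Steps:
j(M) = √(-7 + M)
R = 531/8 (R = 72 + 9*((-154 + 144)/((10 + 59) - 53)) = 72 + 9*(-10/(69 - 53)) = 72 + 9*(-10/16) = 72 + 9*(-10*1/16) = 72 + 9*(-5/8) = 72 - 45/8 = 531/8 ≈ 66.375)
(√(S(12) + 160) + j(3)) + R = (√(12 + 160) + √(-7 + 3)) + 531/8 = (√172 + √(-4)) + 531/8 = (2*√43 + 2*I) + 531/8 = (2*I + 2*√43) + 531/8 = 531/8 + 2*I + 2*√43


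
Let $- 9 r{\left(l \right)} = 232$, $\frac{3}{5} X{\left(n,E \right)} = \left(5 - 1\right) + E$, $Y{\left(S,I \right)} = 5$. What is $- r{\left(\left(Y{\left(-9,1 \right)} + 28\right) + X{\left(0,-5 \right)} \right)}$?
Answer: $\frac{232}{9} \approx 25.778$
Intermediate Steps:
$X{\left(n,E \right)} = \frac{20}{3} + \frac{5 E}{3}$ ($X{\left(n,E \right)} = \frac{5 \left(\left(5 - 1\right) + E\right)}{3} = \frac{5 \left(4 + E\right)}{3} = \frac{20}{3} + \frac{5 E}{3}$)
$r{\left(l \right)} = - \frac{232}{9}$ ($r{\left(l \right)} = \left(- \frac{1}{9}\right) 232 = - \frac{232}{9}$)
$- r{\left(\left(Y{\left(-9,1 \right)} + 28\right) + X{\left(0,-5 \right)} \right)} = \left(-1\right) \left(- \frac{232}{9}\right) = \frac{232}{9}$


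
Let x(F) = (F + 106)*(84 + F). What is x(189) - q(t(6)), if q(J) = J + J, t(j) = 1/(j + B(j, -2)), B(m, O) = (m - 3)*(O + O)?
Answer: 241606/3 ≈ 80535.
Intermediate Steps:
B(m, O) = 2*O*(-3 + m) (B(m, O) = (-3 + m)*(2*O) = 2*O*(-3 + m))
t(j) = 1/(12 - 3*j) (t(j) = 1/(j + 2*(-2)*(-3 + j)) = 1/(j + (12 - 4*j)) = 1/(12 - 3*j))
x(F) = (84 + F)*(106 + F) (x(F) = (106 + F)*(84 + F) = (84 + F)*(106 + F))
q(J) = 2*J
x(189) - q(t(6)) = (8904 + 189² + 190*189) - 2*1/(3*(4 - 1*6)) = (8904 + 35721 + 35910) - 2*1/(3*(4 - 6)) = 80535 - 2*(⅓)/(-2) = 80535 - 2*(⅓)*(-½) = 80535 - 2*(-1)/6 = 80535 - 1*(-⅓) = 80535 + ⅓ = 241606/3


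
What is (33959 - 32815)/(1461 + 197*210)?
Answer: 1144/42831 ≈ 0.026710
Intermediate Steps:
(33959 - 32815)/(1461 + 197*210) = 1144/(1461 + 41370) = 1144/42831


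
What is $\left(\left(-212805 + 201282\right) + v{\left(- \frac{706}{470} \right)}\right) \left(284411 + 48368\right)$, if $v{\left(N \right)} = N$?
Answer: $- \frac{901251388982}{235} \approx -3.8351 \cdot 10^{9}$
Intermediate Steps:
$\left(\left(-212805 + 201282\right) + v{\left(- \frac{706}{470} \right)}\right) \left(284411 + 48368\right) = \left(\left(-212805 + 201282\right) - \frac{706}{470}\right) \left(284411 + 48368\right) = \left(-11523 - \frac{353}{235}\right) 332779 = \left(- \frac{2708258}{235}\right) 332779 = - \frac{901251388982}{235}$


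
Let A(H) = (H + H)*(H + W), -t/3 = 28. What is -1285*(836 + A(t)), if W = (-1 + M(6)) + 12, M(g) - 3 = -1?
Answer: -16401740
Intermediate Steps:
M(g) = 2 (M(g) = 3 - 1 = 2)
t = -84 (t = -3*28 = -84)
W = 13 (W = (-1 + 2) + 12 = 1 + 12 = 13)
A(H) = 2*H*(13 + H) (A(H) = (H + H)*(H + 13) = (2*H)*(13 + H) = 2*H*(13 + H))
-1285*(836 + A(t)) = -1285*(836 + 2*(-84)*(13 - 84)) = -1285*(836 + 2*(-84)*(-71)) = -1285*(836 + 11928) = -1285*12764 = -16401740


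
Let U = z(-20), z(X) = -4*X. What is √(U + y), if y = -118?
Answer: I*√38 ≈ 6.1644*I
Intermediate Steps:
U = 80 (U = -4*(-20) = 80)
√(U + y) = √(80 - 118) = √(-38) = I*√38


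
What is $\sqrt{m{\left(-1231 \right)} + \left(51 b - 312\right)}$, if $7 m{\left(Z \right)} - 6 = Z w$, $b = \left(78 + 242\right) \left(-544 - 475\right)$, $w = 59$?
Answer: $\frac{i \sqrt{815397569}}{7} \approx 4079.3 i$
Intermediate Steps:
$b = -326080$ ($b = 320 \left(-1019\right) = -326080$)
$m{\left(Z \right)} = \frac{6}{7} + \frac{59 Z}{7}$ ($m{\left(Z \right)} = \frac{6}{7} + \frac{Z 59}{7} = \frac{6}{7} + \frac{59 Z}{7}$)
$\sqrt{m{\left(-1231 \right)} + \left(51 b - 312\right)} = \sqrt{\left(\frac{6}{7} + \frac{59}{7} \left(-1231\right)\right) + \left(51 \left(-326080\right) - 312\right)} = \sqrt{\left(\frac{6}{7} - \frac{72629}{7}\right) - 16630392} = \sqrt{- \frac{72623}{7} - 16630392} = \sqrt{- \frac{116485367}{7}} = \frac{i \sqrt{815397569}}{7}$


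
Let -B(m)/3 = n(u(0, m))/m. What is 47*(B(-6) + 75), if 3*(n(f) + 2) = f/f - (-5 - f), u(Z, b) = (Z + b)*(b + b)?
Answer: 4089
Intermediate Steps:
u(Z, b) = 2*b*(Z + b) (u(Z, b) = (Z + b)*(2*b) = 2*b*(Z + b))
n(f) = f/3 (n(f) = -2 + (f/f - (-5 - f))/3 = -2 + (1 + (5 + f))/3 = -2 + (6 + f)/3 = -2 + (2 + f/3) = f/3)
B(m) = -2*m (B(m) = -3*(2*m*(0 + m))/3/m = -3*(2*m*m)/3/m = -3*(2*m²)/3/m = -3*2*m²/3/m = -2*m)
47*(B(-6) + 75) = 47*(-2*(-6) + 75) = 47*(12 + 75) = 47*87 = 4089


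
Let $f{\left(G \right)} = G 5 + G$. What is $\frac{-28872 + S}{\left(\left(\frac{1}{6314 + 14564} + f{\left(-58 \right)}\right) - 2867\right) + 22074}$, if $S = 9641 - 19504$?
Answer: $- \frac{808709330}{393738203} \approx -2.0539$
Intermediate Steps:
$f{\left(G \right)} = 6 G$ ($f{\left(G \right)} = 5 G + G = 6 G$)
$S = -9863$
$\frac{-28872 + S}{\left(\left(\frac{1}{6314 + 14564} + f{\left(-58 \right)}\right) - 2867\right) + 22074} = \frac{-28872 - 9863}{\left(\left(\frac{1}{6314 + 14564} + 6 \left(-58\right)\right) - 2867\right) + 22074} = - \frac{38735}{\left(\left(\frac{1}{20878} - 348\right) - 2867\right) + 22074} = - \frac{38735}{\left(- \frac{7265543}{20878} - 2867\right) + 22074} = - \frac{38735}{- \frac{67122769}{20878} + 22074} = - \frac{38735}{\frac{393738203}{20878}} = \left(-38735\right) \frac{20878}{393738203} = - \frac{808709330}{393738203}$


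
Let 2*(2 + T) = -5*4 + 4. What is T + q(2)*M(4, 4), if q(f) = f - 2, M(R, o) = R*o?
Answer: -10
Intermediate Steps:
q(f) = -2 + f
T = -10 (T = -2 + (-5*4 + 4)/2 = -2 + (-20 + 4)/2 = -2 + (½)*(-16) = -2 - 8 = -10)
T + q(2)*M(4, 4) = -10 + (-2 + 2)*(4*4) = -10 + 0*16 = -10 + 0 = -10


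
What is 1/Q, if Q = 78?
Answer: 1/78 ≈ 0.012821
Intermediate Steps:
1/Q = 1/78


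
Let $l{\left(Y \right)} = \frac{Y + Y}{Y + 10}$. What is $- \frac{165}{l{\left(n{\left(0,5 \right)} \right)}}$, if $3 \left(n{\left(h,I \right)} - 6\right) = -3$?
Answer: $- \frac{495}{2} \approx -247.5$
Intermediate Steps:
$n{\left(h,I \right)} = 5$ ($n{\left(h,I \right)} = 6 + \frac{1}{3} \left(-3\right) = 6 - 1 = 5$)
$l{\left(Y \right)} = \frac{2 Y}{10 + Y}$
$- \frac{165}{l{\left(n{\left(0,5 \right)} \right)}} = - \frac{165}{2 \cdot 5 \frac{1}{10 + 5}} = - \frac{165}{2 \cdot 5 \cdot \frac{1}{15}} = - \frac{165}{\frac{2}{3}} = \left(-165\right) \frac{3}{2} = - \frac{495}{2}$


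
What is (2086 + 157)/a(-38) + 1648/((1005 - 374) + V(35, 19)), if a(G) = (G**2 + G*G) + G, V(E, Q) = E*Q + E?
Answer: 7682233/3793350 ≈ 2.0252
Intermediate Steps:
V(E, Q) = E + E*Q
a(G) = G + 2*G**2 (a(G) = (G**2 + G**2) + G = 2*G**2 + G = G + 2*G**2)
(2086 + 157)/a(-38) + 1648/((1005 - 374) + V(35, 19)) = (2086 + 157)/((-38*(1 + 2*(-38)))) + 1648/((1005 - 374) + 35*(1 + 19)) = 2243/((-38*(1 - 76))) + 1648/(631 + 35*20) = 2243/((-38*(-75))) + 1648/(631 + 700) = 2243/2850 + 1648/1331 = 7682233/3793350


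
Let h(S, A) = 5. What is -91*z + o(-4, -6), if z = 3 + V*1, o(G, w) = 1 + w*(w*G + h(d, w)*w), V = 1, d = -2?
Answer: -327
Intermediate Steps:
o(G, w) = 1 + w*(5*w + G*w) (o(G, w) = 1 + w*(w*G + 5*w) = 1 + w*(G*w + 5*w) = 1 + w*(5*w + G*w))
z = 4 (z = 3 + 1*1 = 3 + 1 = 4)
-91*z + o(-4, -6) = -91*4 + (1 + 5*(-6)**2 - 4*(-6)**2) = -364 + (1 + 5*36 - 4*36) = -364 + (1 + 180 - 144) = -364 + 37 = -327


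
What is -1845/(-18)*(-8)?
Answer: -820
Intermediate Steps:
-1845/(-18)*(-8) = -1845*(-1)/18*(-8) = -45*(-41/18)*(-8) = (205/2)*(-8) = -820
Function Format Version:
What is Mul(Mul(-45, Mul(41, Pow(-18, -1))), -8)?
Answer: -820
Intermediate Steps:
Mul(Mul(-45, Mul(41, Pow(-18, -1))), -8) = Mul(Mul(-45, Mul(41, Rational(-1, 18))), -8) = Mul(Mul(-45, Rational(-41, 18)), -8) = Mul(Rational(205, 2), -8) = -820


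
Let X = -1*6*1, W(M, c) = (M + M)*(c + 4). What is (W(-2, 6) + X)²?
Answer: 2116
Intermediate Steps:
W(M, c) = 2*M*(4 + c) (W(M, c) = (2*M)*(4 + c) = 2*M*(4 + c))
X = -6 (X = -6*1 = -6)
(W(-2, 6) + X)² = (2*(-2)*(4 + 6) - 6)² = (2*(-2)*10 - 6)² = (-40 - 6)² = (-46)² = 2116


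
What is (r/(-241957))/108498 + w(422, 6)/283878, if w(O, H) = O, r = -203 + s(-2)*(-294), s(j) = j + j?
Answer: 1846334122333/1242053806775418 ≈ 0.0014865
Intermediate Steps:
s(j) = 2*j
r = 973 (r = -203 + (2*(-2))*(-294) = -203 - 4*(-294) = -203 + 1176 = 973)
(r/(-241957))/108498 + w(422, 6)/283878 = (973/(-241957))/108498 + 422/283878 = (973*(-1/241957))*(1/108498) + 422*(1/283878) = -973/241957*1/108498 + 211/141939 = -973/26251850586 + 211/141939 = 1846334122333/1242053806775418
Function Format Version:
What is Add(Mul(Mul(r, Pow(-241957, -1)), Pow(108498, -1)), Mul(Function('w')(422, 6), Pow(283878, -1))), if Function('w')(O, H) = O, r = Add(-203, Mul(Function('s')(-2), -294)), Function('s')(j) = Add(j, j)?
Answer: Rational(1846334122333, 1242053806775418) ≈ 0.0014865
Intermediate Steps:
Function('s')(j) = Mul(2, j)
r = 973 (r = Add(-203, Mul(Mul(2, -2), -294)) = Add(-203, Mul(-4, -294)) = Add(-203, 1176) = 973)
Add(Mul(Mul(r, Pow(-241957, -1)), Pow(108498, -1)), Mul(Function('w')(422, 6), Pow(283878, -1))) = Add(Mul(Mul(973, Pow(-241957, -1)), Pow(108498, -1)), Mul(422, Pow(283878, -1))) = Add(Mul(Mul(973, Rational(-1, 241957)), Rational(1, 108498)), Mul(422, Rational(1, 283878))) = Add(Mul(Rational(-973, 241957), Rational(1, 108498)), Rational(211, 141939)) = Add(Rational(-973, 26251850586), Rational(211, 141939)) = Rational(1846334122333, 1242053806775418)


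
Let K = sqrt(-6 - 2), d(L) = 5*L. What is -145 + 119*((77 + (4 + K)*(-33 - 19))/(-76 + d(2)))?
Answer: 6019/66 + 6188*I*sqrt(2)/33 ≈ 91.197 + 265.19*I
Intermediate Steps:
K = 2*I*sqrt(2) (K = sqrt(-8) = 2*I*sqrt(2) ≈ 2.8284*I)
-145 + 119*((77 + (4 + K)*(-33 - 19))/(-76 + d(2))) = -145 + 119*((77 + (4 + 2*I*sqrt(2))*(-33 - 19))/(-76 + 5*2)) = -145 + 119*((77 + (4 + 2*I*sqrt(2))*(-52))/(-76 + 10)) = -145 + 119*((77 + (-208 - 104*I*sqrt(2)))/(-66)) = -145 + 119*((-131 - 104*I*sqrt(2))*(-1/66)) = -145 + 119*(131/66 + 52*I*sqrt(2)/33) = -145 + (15589/66 + 6188*I*sqrt(2)/33) = 6019/66 + 6188*I*sqrt(2)/33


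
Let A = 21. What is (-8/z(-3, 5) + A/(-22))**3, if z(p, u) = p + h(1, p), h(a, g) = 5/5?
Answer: 300763/10648 ≈ 28.246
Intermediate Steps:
h(a, g) = 1 (h(a, g) = 5*(1/5) = 1)
z(p, u) = 1 + p (z(p, u) = p + 1 = 1 + p)
(-8/z(-3, 5) + A/(-22))**3 = (-8/(1 - 3) + 21/(-22))**3 = (-8/(-2) + 21*(-1/22))**3 = (-8*(-1/2) - 21/22)**3 = (4 - 21/22)**3 = (67/22)**3 = 300763/10648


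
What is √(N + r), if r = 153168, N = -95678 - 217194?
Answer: 2*I*√39926 ≈ 399.63*I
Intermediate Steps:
N = -312872
√(N + r) = √(-312872 + 153168) = √(-159704) = 2*I*√39926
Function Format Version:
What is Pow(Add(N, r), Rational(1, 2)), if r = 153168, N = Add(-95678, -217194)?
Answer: Mul(2, I, Pow(39926, Rational(1, 2))) ≈ Mul(399.63, I)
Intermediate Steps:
N = -312872
Pow(Add(N, r), Rational(1, 2)) = Pow(Add(-312872, 153168), Rational(1, 2)) = Pow(-159704, Rational(1, 2)) = Mul(2, I, Pow(39926, Rational(1, 2)))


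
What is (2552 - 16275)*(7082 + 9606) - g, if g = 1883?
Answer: -229011307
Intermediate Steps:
(2552 - 16275)*(7082 + 9606) - g = (2552 - 16275)*(7082 + 9606) - 1*1883 = -13723*16688 - 1883 = -229009424 - 1883 = -229011307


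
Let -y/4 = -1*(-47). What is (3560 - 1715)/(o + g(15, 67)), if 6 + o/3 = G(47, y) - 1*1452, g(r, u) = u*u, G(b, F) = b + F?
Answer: -1845/308 ≈ -5.9903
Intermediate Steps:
y = -188 (y = -(-4)*(-47) = -4*47 = -188)
G(b, F) = F + b
g(r, u) = u²
o = -4797 (o = -18 + 3*((-188 + 47) - 1*1452) = -18 + 3*(-141 - 1452) = -18 + 3*(-1593) = -18 - 4779 = -4797)
(3560 - 1715)/(o + g(15, 67)) = (3560 - 1715)/(-4797 + 67²) = 1845/(-4797 + 4489) = 1845/(-308) = 1845*(-1/308) = -1845/308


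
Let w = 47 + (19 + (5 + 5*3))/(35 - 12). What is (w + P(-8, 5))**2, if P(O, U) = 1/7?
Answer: 61826769/25921 ≈ 2385.2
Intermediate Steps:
P(O, U) = 1/7
w = 1120/23 (w = 47 + (19 + (5 + 15))/23 = 47 + (19 + 20)*(1/23) = 47 + 39*(1/23) = 47 + 39/23 = 1120/23 ≈ 48.696)
(w + P(-8, 5))**2 = (1120/23 + 1/7)**2 = (7863/161)**2 = 61826769/25921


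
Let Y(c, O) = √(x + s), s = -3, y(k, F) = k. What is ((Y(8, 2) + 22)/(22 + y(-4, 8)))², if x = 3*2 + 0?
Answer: (22 + √3)²/324 ≈ 1.7383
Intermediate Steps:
x = 6 (x = 6 + 0 = 6)
Y(c, O) = √3 (Y(c, O) = √(6 - 3) = √3)
((Y(8, 2) + 22)/(22 + y(-4, 8)))² = ((√3 + 22)/(22 - 4))² = ((22 + √3)/18)² = ((22 + √3)*(1/18))² = (11/9 + √3/18)²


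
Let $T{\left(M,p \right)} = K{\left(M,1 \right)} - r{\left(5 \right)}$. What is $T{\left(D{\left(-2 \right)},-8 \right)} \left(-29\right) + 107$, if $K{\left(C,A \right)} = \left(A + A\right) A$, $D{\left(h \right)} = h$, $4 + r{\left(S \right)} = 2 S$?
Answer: $223$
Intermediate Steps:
$r{\left(S \right)} = -4 + 2 S$
$K{\left(C,A \right)} = 2 A^{2}$ ($K{\left(C,A \right)} = 2 A A = 2 A^{2}$)
$T{\left(M,p \right)} = -4$ ($T{\left(M,p \right)} = 2 \cdot 1^{2} - \left(-4 + 2 \cdot 5\right) = 2 \cdot 1 - \left(-4 + 10\right) = 2 - 6 = -4$)
$T{\left(D{\left(-2 \right)},-8 \right)} \left(-29\right) + 107 = \left(-4\right) \left(-29\right) + 107 = 116 + 107 = 223$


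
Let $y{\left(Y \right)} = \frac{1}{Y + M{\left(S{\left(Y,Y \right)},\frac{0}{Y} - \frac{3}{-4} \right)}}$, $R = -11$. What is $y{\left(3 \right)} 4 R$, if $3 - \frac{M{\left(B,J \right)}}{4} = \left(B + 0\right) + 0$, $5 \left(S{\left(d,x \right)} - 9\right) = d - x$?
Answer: $\frac{44}{21} \approx 2.0952$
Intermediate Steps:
$S{\left(d,x \right)} = 9 - \frac{x}{5} + \frac{d}{5}$ ($S{\left(d,x \right)} = 9 + \frac{d - x}{5} = 9 + \left(- \frac{x}{5} + \frac{d}{5}\right) = 9 - \frac{x}{5} + \frac{d}{5}$)
$M{\left(B,J \right)} = 12 - 4 B$ ($M{\left(B,J \right)} = 12 - 4 \left(\left(B + 0\right) + 0\right) = 12 - 4 \left(B + 0\right) = 12 - 4 B$)
$y{\left(Y \right)} = \frac{1}{-24 + Y}$ ($y{\left(Y \right)} = \frac{1}{Y - \left(-12 + 4 \left(9 - \frac{Y}{5} + \frac{Y}{5}\right)\right)} = \frac{1}{Y + \left(12 - 36\right)} = \frac{1}{Y - 24} = \frac{1}{-24 + Y}$)
$y{\left(3 \right)} 4 R = \frac{1}{-24 + 3} \cdot 4 \left(-11\right) = \frac{1}{-21} \cdot 4 \left(-11\right) = \left(- \frac{1}{21}\right) 4 \left(-11\right) = \left(- \frac{4}{21}\right) \left(-11\right) = \frac{44}{21}$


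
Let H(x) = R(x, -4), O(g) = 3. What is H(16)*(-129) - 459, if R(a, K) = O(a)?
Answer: -846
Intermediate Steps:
R(a, K) = 3
H(x) = 3
H(16)*(-129) - 459 = 3*(-129) - 459 = -387 - 459 = -846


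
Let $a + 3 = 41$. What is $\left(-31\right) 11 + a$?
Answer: $-303$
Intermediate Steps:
$a = 38$ ($a = -3 + 41 = 38$)
$\left(-31\right) 11 + a = \left(-31\right) 11 + 38 = -341 + 38 = -303$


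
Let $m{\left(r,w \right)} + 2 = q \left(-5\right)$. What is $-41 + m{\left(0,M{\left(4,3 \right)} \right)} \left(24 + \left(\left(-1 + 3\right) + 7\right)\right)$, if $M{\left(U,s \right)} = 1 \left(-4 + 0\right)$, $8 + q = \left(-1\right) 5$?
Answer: $2038$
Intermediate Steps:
$q = -13$ ($q = -8 - 5 = -13$)
$M{\left(U,s \right)} = -4$ ($M{\left(U,s \right)} = 1 \left(-4\right) = -4$)
$m{\left(r,w \right)} = 63$ ($m{\left(r,w \right)} = -2 - -65 = -2 + 65 = 63$)
$-41 + m{\left(0,M{\left(4,3 \right)} \right)} \left(24 + \left(\left(-1 + 3\right) + 7\right)\right) = -41 + 63 \left(24 + \left(\left(-1 + 3\right) + 7\right)\right) = -41 + 63 \left(24 + \left(2 + 7\right)\right) = -41 + 63 \left(24 + 9\right) = -41 + 63 \cdot 33 = -41 + 2079 = 2038$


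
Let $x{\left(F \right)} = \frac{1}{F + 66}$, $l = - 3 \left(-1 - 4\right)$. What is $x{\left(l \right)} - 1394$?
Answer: $- \frac{112913}{81} \approx -1394.0$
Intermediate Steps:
$l = 15$ ($l = \left(-3\right) \left(-5\right) = 15$)
$x{\left(F \right)} = \frac{1}{66 + F}$
$x{\left(l \right)} - 1394 = \frac{1}{66 + 15} - 1394 = \frac{1}{81} - 1394 = - \frac{112913}{81}$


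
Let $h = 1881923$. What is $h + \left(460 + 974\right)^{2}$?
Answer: $3938279$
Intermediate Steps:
$h + \left(460 + 974\right)^{2} = 1881923 + \left(460 + 974\right)^{2} = 1881923 + 1434^{2} = 1881923 + 2056356 = 3938279$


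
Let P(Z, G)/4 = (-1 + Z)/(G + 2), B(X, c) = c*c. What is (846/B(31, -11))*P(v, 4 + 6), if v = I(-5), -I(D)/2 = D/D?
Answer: -846/121 ≈ -6.9917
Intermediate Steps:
I(D) = -2 (I(D) = -2*D/D = -2*1 = -2)
v = -2
B(X, c) = c²
P(Z, G) = 4*(-1 + Z)/(2 + G) (P(Z, G) = 4*((-1 + Z)/(G + 2)) = 4*((-1 + Z)/(2 + G)) = 4*(-1 + Z)/(2 + G))
(846/B(31, -11))*P(v, 4 + 6) = (846/((-11)²))*(4*(-1 - 2)/(2 + (4 + 6))) = (846/121)*(4*(-3)/(2 + 10)) = (846*(1/121))*(4*(-3)/12) = 846*(4*(1/12)*(-3))/121 = (846/121)*(-1) = -846/121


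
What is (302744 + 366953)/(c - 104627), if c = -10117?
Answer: -95671/16392 ≈ -5.8364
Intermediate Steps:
(302744 + 366953)/(c - 104627) = (302744 + 366953)/(-10117 - 104627) = 669697/(-114744) = 669697*(-1/114744) = -95671/16392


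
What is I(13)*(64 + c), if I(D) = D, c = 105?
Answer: 2197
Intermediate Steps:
I(13)*(64 + c) = 13*(64 + 105) = 13*169 = 2197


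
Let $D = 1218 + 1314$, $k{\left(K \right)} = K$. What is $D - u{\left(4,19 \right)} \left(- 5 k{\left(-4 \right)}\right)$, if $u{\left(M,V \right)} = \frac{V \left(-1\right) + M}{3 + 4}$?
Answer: $\frac{18024}{7} \approx 2574.9$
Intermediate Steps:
$u{\left(M,V \right)} = - \frac{V}{7} + \frac{M}{7}$ ($u{\left(M,V \right)} = \frac{- V + M}{7} = \left(M - V\right) \frac{1}{7} = - \frac{V}{7} + \frac{M}{7}$)
$D = 2532$
$D - u{\left(4,19 \right)} \left(- 5 k{\left(-4 \right)}\right) = 2532 - \left(\left(- \frac{1}{7}\right) 19 + \frac{1}{7} \cdot 4\right) \left(\left(-5\right) \left(-4\right)\right) = 2532 - \left(- \frac{19}{7} + \frac{4}{7}\right) 20 = 2532 - \left(- \frac{15}{7}\right) 20 = 2532 - - \frac{300}{7} = 2532 + \frac{300}{7} = \frac{18024}{7}$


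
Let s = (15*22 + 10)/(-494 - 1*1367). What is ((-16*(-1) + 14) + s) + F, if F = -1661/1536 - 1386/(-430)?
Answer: 19641364313/614576640 ≈ 31.959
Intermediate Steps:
F = 707333/330240 (F = -1661*1/1536 - 1386*(-1/430) = -1661/1536 + 693/215 = 707333/330240 ≈ 2.1419)
s = -340/1861 (s = (330 + 10)/(-494 - 1367) = 340/(-1861) = 340*(-1/1861) = -340/1861 ≈ -0.18270)
((-16*(-1) + 14) + s) + F = ((-16*(-1) + 14) - 340/1861) + 707333/330240 = ((16 + 14) - 340/1861) + 707333/330240 = (30 - 340/1861) + 707333/330240 = 55490/1861 + 707333/330240 = 19641364313/614576640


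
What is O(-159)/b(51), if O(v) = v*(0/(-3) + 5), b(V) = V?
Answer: -265/17 ≈ -15.588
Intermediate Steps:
O(v) = 5*v (O(v) = v*(0*(-⅓) + 5) = v*(0 + 5) = v*5 = 5*v)
O(-159)/b(51) = (5*(-159))/51 = -795*1/51 = -265/17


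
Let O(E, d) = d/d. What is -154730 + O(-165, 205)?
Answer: -154729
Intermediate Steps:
O(E, d) = 1
-154730 + O(-165, 205) = -154730 + 1 = -154729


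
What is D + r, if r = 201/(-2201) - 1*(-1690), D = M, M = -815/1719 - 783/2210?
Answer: 14123374689583/8361576990 ≈ 1689.1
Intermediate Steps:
M = -3147127/3798990 (M = -815*1/1719 - 783*1/2210 = -815/1719 - 783/2210 = -3147127/3798990 ≈ -0.82841)
D = -3147127/3798990 ≈ -0.82841
r = 3719489/2201 (r = 201*(-1/2201) + 1690 = -201/2201 + 1690 = 3719489/2201 ≈ 1689.9)
D + r = -3147127/3798990 + 3719489/2201 = 14123374689583/8361576990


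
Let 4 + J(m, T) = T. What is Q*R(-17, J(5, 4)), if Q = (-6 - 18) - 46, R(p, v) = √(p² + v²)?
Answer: -1190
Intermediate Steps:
J(m, T) = -4 + T
Q = -70 (Q = -24 - 46 = -70)
Q*R(-17, J(5, 4)) = -70*√((-17)² + (-4 + 4)²) = -70*√(289 + 0²) = -70*√(289 + 0) = -70*√289 = -70*17 = -1190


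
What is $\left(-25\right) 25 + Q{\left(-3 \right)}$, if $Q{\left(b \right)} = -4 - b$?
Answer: $-626$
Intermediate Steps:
$\left(-25\right) 25 + Q{\left(-3 \right)} = \left(-25\right) 25 - 1 = -625 + \left(-4 + 3\right) = -625 - 1 = -626$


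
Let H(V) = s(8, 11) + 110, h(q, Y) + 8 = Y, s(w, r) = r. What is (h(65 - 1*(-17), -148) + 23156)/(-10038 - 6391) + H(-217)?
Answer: 1964909/16429 ≈ 119.60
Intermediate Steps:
h(q, Y) = -8 + Y
H(V) = 121 (H(V) = 11 + 110 = 121)
(h(65 - 1*(-17), -148) + 23156)/(-10038 - 6391) + H(-217) = ((-8 - 148) + 23156)/(-10038 - 6391) + 121 = (-156 + 23156)/(-16429) + 121 = 23000*(-1/16429) + 121 = -23000/16429 + 121 = 1964909/16429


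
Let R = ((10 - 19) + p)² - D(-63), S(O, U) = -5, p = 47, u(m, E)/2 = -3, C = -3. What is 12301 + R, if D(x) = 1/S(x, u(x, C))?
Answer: 68726/5 ≈ 13745.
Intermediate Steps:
u(m, E) = -6 (u(m, E) = 2*(-3) = -6)
D(x) = -⅕ (D(x) = 1/(-5) = -⅕)
R = 7221/5 (R = ((10 - 19) + 47)² - 1*(-⅕) = (-9 + 47)² + ⅕ = 38² + ⅕ = 1444 + ⅕ = 7221/5 ≈ 1444.2)
12301 + R = 12301 + 7221/5 = 68726/5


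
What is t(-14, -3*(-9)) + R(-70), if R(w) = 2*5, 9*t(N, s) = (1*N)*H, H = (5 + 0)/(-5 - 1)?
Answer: 305/27 ≈ 11.296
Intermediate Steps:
H = -⅚ (H = 5/(-6) = 5*(-⅙) = -⅚ ≈ -0.83333)
t(N, s) = -5*N/54 (t(N, s) = ((1*N)*(-⅚))/9 = (N*(-⅚))/9 = (-5*N/6)/9 = -5*N/54)
R(w) = 10
t(-14, -3*(-9)) + R(-70) = -5/54*(-14) + 10 = 35/27 + 10 = 305/27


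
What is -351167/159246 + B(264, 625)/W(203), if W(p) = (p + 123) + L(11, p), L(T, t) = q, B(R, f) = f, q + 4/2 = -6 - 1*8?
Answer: -466651/2468313 ≈ -0.18906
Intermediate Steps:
q = -16 (q = -2 + (-6 - 1*8) = -2 + (-6 - 8) = -2 - 14 = -16)
L(T, t) = -16
W(p) = 107 + p (W(p) = (p + 123) - 16 = (123 + p) - 16 = 107 + p)
-351167/159246 + B(264, 625)/W(203) = -351167/159246 + 625/(107 + 203) = -351167*1/159246 + 625/310 = -351167/159246 + 625*(1/310) = -351167/159246 + 125/62 = -466651/2468313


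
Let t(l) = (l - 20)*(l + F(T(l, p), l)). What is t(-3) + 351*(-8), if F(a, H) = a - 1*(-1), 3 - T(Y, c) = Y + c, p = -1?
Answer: -2923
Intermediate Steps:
T(Y, c) = 3 - Y - c (T(Y, c) = 3 - (Y + c) = 3 + (-Y - c) = 3 - Y - c)
F(a, H) = 1 + a (F(a, H) = a + 1 = 1 + a)
t(l) = -100 + 5*l (t(l) = (l - 20)*(l + (1 + (3 - l - 1*(-1)))) = (-20 + l)*(l + (1 + (3 - l + 1))) = (-20 + l)*(l + (1 + (4 - l))) = (-20 + l)*(l + (5 - l)) = (-20 + l)*5 = -100 + 5*l)
t(-3) + 351*(-8) = (-100 + 5*(-3)) + 351*(-8) = (-100 - 15) - 2808 = -115 - 2808 = -2923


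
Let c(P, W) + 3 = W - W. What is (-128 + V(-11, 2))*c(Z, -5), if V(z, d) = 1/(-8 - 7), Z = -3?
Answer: 1921/5 ≈ 384.20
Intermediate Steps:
c(P, W) = -3 (c(P, W) = -3 + (W - W) = -3 + 0 = -3)
V(z, d) = -1/15 (V(z, d) = 1/(-15) = -1/15)
(-128 + V(-11, 2))*c(Z, -5) = (-128 - 1/15)*(-3) = -1921/15*(-3) = 1921/5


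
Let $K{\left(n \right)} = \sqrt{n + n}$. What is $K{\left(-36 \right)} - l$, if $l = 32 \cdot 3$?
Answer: $-96 + 6 i \sqrt{2} \approx -96.0 + 8.4853 i$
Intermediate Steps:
$l = 96$
$K{\left(n \right)} = \sqrt{2} \sqrt{n}$ ($K{\left(n \right)} = \sqrt{2 n} = \sqrt{2} \sqrt{n}$)
$K{\left(-36 \right)} - l = \sqrt{2} \sqrt{-36} - 96 = \sqrt{2} \cdot 6 i - 96 = 6 i \sqrt{2} - 96 = -96 + 6 i \sqrt{2}$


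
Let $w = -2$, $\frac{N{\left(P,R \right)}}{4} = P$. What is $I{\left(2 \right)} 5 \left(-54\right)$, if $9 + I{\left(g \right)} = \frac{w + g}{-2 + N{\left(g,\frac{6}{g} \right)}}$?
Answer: $2430$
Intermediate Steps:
$N{\left(P,R \right)} = 4 P$
$I{\left(g \right)} = -9 + \frac{-2 + g}{-2 + 4 g}$
$I{\left(2 \right)} 5 \left(-54\right) = \frac{16 - 70}{2 \left(-1 + 2 \cdot 2\right)} 5 \left(-54\right) = \frac{16 - 70}{2 \left(-1 + 4\right)} 5 \left(-54\right) = \frac{1}{2} \cdot \frac{1}{3} \left(-54\right) 5 \left(-54\right) = \left(-9\right) 5 \left(-54\right) = \left(-45\right) \left(-54\right) = 2430$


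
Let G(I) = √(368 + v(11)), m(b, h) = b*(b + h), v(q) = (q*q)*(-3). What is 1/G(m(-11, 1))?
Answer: √5/5 ≈ 0.44721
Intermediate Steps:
v(q) = -3*q² (v(q) = q²*(-3) = -3*q²)
G(I) = √5 (G(I) = √(368 - 3*11²) = √(368 - 3*121) = √(368 - 363) = √5)
1/G(m(-11, 1)) = 1/(√5) = √5/5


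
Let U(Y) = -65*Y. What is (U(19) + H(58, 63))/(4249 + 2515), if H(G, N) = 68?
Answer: -1167/6764 ≈ -0.17253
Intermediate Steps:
(U(19) + H(58, 63))/(4249 + 2515) = (-65*19 + 68)/(4249 + 2515) = (-1235 + 68)/6764 = -1167*1/6764 = -1167/6764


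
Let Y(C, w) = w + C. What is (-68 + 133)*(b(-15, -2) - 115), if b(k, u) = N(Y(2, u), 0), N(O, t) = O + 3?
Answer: -7280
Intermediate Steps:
Y(C, w) = C + w
N(O, t) = 3 + O
b(k, u) = 5 + u (b(k, u) = 3 + (2 + u) = 5 + u)
(-68 + 133)*(b(-15, -2) - 115) = (-68 + 133)*((5 - 2) - 115) = 65*(3 - 115) = 65*(-112) = -7280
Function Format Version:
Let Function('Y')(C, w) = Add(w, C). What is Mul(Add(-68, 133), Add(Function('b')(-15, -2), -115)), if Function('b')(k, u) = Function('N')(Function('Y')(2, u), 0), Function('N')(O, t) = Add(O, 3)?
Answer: -7280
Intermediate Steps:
Function('Y')(C, w) = Add(C, w)
Function('N')(O, t) = Add(3, O)
Function('b')(k, u) = Add(5, u) (Function('b')(k, u) = Add(3, Add(2, u)) = Add(5, u))
Mul(Add(-68, 133), Add(Function('b')(-15, -2), -115)) = Mul(Add(-68, 133), Add(Add(5, -2), -115)) = Mul(65, Add(3, -115)) = Mul(65, -112) = -7280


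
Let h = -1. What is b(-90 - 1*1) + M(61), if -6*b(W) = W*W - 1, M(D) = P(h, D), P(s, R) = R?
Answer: -1319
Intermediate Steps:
M(D) = D
b(W) = 1/6 - W**2/6 (b(W) = -(W*W - 1)/6 = -(W**2 - 1)/6 = -(-1 + W**2)/6 = 1/6 - W**2/6)
b(-90 - 1*1) + M(61) = (1/6 - (-90 - 1*1)**2/6) + 61 = (1/6 - (-90 - 1)**2/6) + 61 = (1/6 - 1/6*(-91)**2) + 61 = (1/6 - 1/6*8281) + 61 = (1/6 - 8281/6) + 61 = -1380 + 61 = -1319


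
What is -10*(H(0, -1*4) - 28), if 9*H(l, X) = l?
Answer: 280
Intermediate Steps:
H(l, X) = l/9
-10*(H(0, -1*4) - 28) = -10*((⅑)*0 - 28) = -10*(0 - 28) = -10*(-28) = 280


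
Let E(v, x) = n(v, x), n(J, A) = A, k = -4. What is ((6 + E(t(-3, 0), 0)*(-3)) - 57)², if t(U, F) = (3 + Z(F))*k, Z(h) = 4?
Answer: 2601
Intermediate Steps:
t(U, F) = -28 (t(U, F) = (3 + 4)*(-4) = 7*(-4) = -28)
E(v, x) = x
((6 + E(t(-3, 0), 0)*(-3)) - 57)² = ((6 + 0*(-3)) - 57)² = ((6 + 0) - 57)² = (6 - 57)² = (-51)² = 2601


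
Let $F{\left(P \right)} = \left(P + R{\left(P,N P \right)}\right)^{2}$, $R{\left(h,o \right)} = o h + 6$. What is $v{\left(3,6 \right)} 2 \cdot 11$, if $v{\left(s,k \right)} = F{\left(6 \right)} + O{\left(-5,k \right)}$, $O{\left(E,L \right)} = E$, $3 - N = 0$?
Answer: $316690$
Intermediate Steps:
$N = 3$ ($N = 3 - 0 = 3 + 0 = 3$)
$R{\left(h,o \right)} = 6 + h o$ ($R{\left(h,o \right)} = h o + 6 = 6 + h o$)
$F{\left(P \right)} = \left(6 + P + 3 P^{2}\right)^{2}$ ($F{\left(P \right)} = \left(P + \left(6 + P 3 P\right)\right)^{2} = \left(P + \left(6 + 3 P^{2}\right)\right)^{2} = \left(6 + P + 3 P^{2}\right)^{2}$)
$v{\left(s,k \right)} = 14395$ ($v{\left(s,k \right)} = \left(6 + 6 + 3 \cdot 6^{2}\right)^{2} - 5 = \left(6 + 6 + 3 \cdot 36\right)^{2} - 5 = \left(6 + 6 + 108\right)^{2} - 5 = 120^{2} - 5 = 14400 - 5 = 14395$)
$v{\left(3,6 \right)} 2 \cdot 11 = 14395 \cdot 2 \cdot 11 = 28790 \cdot 11 = 316690$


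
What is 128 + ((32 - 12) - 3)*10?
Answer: 298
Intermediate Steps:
128 + ((32 - 12) - 3)*10 = 128 + (20 - 3)*10 = 128 + 17*10 = 128 + 170 = 298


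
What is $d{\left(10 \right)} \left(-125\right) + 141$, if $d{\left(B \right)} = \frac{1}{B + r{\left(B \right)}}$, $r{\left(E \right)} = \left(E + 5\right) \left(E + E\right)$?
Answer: $\frac{8717}{62} \approx 140.6$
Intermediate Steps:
$r{\left(E \right)} = 2 E \left(5 + E\right)$ ($r{\left(E \right)} = \left(5 + E\right) 2 E = 2 E \left(5 + E\right)$)
$d{\left(B \right)} = \frac{1}{B + 2 B \left(5 + B\right)}$
$d{\left(10 \right)} \left(-125\right) + 141 = \frac{1}{10 \left(11 + 2 \cdot 10\right)} \left(-125\right) + 141 = \frac{1}{10 \left(11 + 20\right)} \left(-125\right) + 141 = \frac{1}{10 \cdot 31} \left(-125\right) + 141 = \frac{1}{10} \cdot \frac{1}{31} \left(-125\right) + 141 = \frac{1}{310} \left(-125\right) + 141 = - \frac{25}{62} + 141 = \frac{8717}{62}$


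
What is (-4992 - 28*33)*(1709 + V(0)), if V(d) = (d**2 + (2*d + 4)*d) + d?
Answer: -10110444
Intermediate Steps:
V(d) = d + d**2 + d*(4 + 2*d) (V(d) = (d**2 + (4 + 2*d)*d) + d = (d**2 + d*(4 + 2*d)) + d = d + d**2 + d*(4 + 2*d))
(-4992 - 28*33)*(1709 + V(0)) = (-4992 - 28*33)*(1709 + 0*(5 + 3*0)) = (-4992 - 924)*(1709 + 0*(5 + 0)) = -5916*(1709 + 0*5) = -5916*(1709 + 0) = -5916*1709 = -10110444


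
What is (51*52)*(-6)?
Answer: -15912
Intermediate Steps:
(51*52)*(-6) = 2652*(-6) = -15912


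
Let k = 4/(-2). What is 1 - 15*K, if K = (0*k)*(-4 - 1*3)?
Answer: 1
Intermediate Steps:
k = -2 (k = 4*(-1/2) = -2)
K = 0 (K = (0*(-2))*(-4 - 1*3) = 0*(-4 - 3) = 0*(-7) = 0)
1 - 15*K = 1 - 15*0 = 1 + 0 = 1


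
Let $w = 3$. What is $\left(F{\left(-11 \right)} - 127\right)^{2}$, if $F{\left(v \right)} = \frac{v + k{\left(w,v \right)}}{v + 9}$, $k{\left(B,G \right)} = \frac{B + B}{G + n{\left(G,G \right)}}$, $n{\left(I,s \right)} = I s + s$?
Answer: $\frac{64336441}{4356} \approx 14770.0$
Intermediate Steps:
$n{\left(I,s \right)} = s + I s$
$k{\left(B,G \right)} = \frac{2 B}{G + G \left(1 + G\right)}$ ($k{\left(B,G \right)} = \frac{B + B}{G + G \left(1 + G\right)} = \frac{2 B}{G + G \left(1 + G\right)}$)
$F{\left(v \right)} = \frac{v + \frac{6}{v \left(2 + v\right)}}{9 + v}$ ($F{\left(v \right)} = \frac{v + 2 \cdot 3 \frac{1}{v} \frac{1}{2 + v}}{v + 9} = \frac{v + \frac{6}{v \left(2 + v\right)}}{9 + v}$)
$\left(F{\left(-11 \right)} - 127\right)^{2} = \left(\frac{6 + \left(-11\right)^{2} \left(2 - 11\right)}{\left(-11\right) \left(2 - 11\right) \left(9 - 11\right)} - 127\right)^{2} = \left(- \frac{6 + 121 \left(-9\right)}{11 \left(-9\right) \left(-2\right)} - 127\right)^{2} = \left(\left(- \frac{1}{11}\right) \left(- \frac{1}{9}\right) \left(- \frac{1}{2}\right) \left(6 - 1089\right) - 127\right)^{2} = \left(\left(- \frac{1}{11}\right) \left(- \frac{1}{9}\right) \left(- \frac{1}{2}\right) \left(-1083\right) - 127\right)^{2} = \left(\frac{361}{66} - 127\right)^{2} = \left(- \frac{8021}{66}\right)^{2} = \frac{64336441}{4356}$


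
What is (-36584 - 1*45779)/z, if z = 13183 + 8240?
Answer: -82363/21423 ≈ -3.8446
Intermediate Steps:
z = 21423
(-36584 - 1*45779)/z = (-36584 - 1*45779)/21423 = (-36584 - 45779)*(1/21423) = -82363*1/21423 = -82363/21423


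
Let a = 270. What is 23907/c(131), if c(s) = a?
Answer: 7969/90 ≈ 88.544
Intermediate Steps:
c(s) = 270
23907/c(131) = 23907/270 = 23907*(1/270) = 7969/90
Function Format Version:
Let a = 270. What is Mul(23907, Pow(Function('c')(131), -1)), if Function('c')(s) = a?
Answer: Rational(7969, 90) ≈ 88.544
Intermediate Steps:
Function('c')(s) = 270
Mul(23907, Pow(Function('c')(131), -1)) = Mul(23907, Pow(270, -1)) = Mul(23907, Rational(1, 270)) = Rational(7969, 90)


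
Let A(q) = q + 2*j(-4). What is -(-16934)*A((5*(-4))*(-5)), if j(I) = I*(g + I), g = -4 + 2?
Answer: 2506232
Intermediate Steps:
g = -2
j(I) = I*(-2 + I)
A(q) = 48 + q (A(q) = q + 2*(-4*(-2 - 4)) = q + 2*(-4*(-6)) = q + 2*24 = q + 48 = 48 + q)
-(-16934)*A((5*(-4))*(-5)) = -(-16934)*(48 + (5*(-4))*(-5)) = -(-16934)*(48 - 20*(-5)) = -(-16934)*(48 + 100) = -(-16934)*148 = -16934*(-148) = 2506232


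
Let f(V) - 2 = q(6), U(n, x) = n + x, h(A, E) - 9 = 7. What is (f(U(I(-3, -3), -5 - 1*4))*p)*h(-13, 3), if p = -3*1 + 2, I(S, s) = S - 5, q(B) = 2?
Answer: -64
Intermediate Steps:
h(A, E) = 16 (h(A, E) = 9 + 7 = 16)
I(S, s) = -5 + S
f(V) = 4 (f(V) = 2 + 2 = 4)
p = -1 (p = -3 + 2 = -1)
(f(U(I(-3, -3), -5 - 1*4))*p)*h(-13, 3) = (4*(-1))*16 = -4*16 = -64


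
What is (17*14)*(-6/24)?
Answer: -119/2 ≈ -59.500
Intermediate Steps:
(17*14)*(-6/24) = 238*(-6*1/24) = 238*(-¼) = -119/2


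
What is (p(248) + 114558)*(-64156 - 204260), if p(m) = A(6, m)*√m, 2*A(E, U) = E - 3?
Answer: -30749200128 - 805248*√62 ≈ -3.0756e+10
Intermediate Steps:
A(E, U) = -3/2 + E/2 (A(E, U) = (E - 3)/2 = (-3 + E)/2 = -3/2 + E/2)
p(m) = 3*√m/2 (p(m) = (-3/2 + (½)*6)*√m = (-3/2 + 3)*√m = 3*√m/2)
(p(248) + 114558)*(-64156 - 204260) = (3*√248/2 + 114558)*(-64156 - 204260) = (3*(2*√62)/2 + 114558)*(-268416) = (3*√62 + 114558)*(-268416) = (114558 + 3*√62)*(-268416) = -30749200128 - 805248*√62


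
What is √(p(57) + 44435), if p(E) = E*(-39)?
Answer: 2*√10553 ≈ 205.46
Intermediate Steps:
p(E) = -39*E
√(p(57) + 44435) = √(-39*57 + 44435) = √(-2223 + 44435) = √42212 = 2*√10553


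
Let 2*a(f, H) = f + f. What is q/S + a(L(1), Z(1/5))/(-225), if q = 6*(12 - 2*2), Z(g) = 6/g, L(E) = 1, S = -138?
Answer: -1823/5175 ≈ -0.35227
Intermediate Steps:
q = 48 (q = 6*(12 - 4) = 6*8 = 48)
a(f, H) = f (a(f, H) = (f + f)/2 = (2*f)/2 = f)
q/S + a(L(1), Z(1/5))/(-225) = 48/(-138) + 1/(-225) = 48*(-1/138) + 1*(-1/225) = -8/23 - 1/225 = -1823/5175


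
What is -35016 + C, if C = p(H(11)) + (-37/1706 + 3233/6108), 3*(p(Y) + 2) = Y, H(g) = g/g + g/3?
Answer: -547312118531/15630372 ≈ -35016.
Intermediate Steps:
H(g) = 1 + g/3 (H(g) = 1 + g*(⅓) = 1 + g/3)
p(Y) = -2 + Y/3
C = 987421/15630372 (C = (-2 + (1 + (⅓)*11)/3) + (-37/1706 + 3233/6108) = (-2 + (1 + 11/3)/3) + (-37*1/1706 + 3233*(1/6108)) = (-2 + (⅓)*(14/3)) + (-37/1706 + 3233/6108) = (-2 + 14/9) + 2644751/5210124 = -4/9 + 2644751/5210124 = 987421/15630372 ≈ 0.063173)
-35016 + C = -35016 + 987421/15630372 = -547312118531/15630372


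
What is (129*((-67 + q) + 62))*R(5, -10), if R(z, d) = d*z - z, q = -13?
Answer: 127710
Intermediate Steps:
R(z, d) = -z + d*z
(129*((-67 + q) + 62))*R(5, -10) = (129*((-67 - 13) + 62))*(5*(-1 - 10)) = (129*(-80 + 62))*(5*(-11)) = (129*(-18))*(-55) = -2322*(-55) = 127710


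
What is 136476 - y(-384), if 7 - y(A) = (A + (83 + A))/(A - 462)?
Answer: 115453459/846 ≈ 1.3647e+5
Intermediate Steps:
y(A) = 7 - (83 + 2*A)/(-462 + A) (y(A) = 7 - (A + (83 + A))/(A - 462) = 7 - (83 + 2*A)/(-462 + A))
136476 - y(-384) = 136476 - (-3317 + 5*(-384))/(-462 - 384) = 136476 - (-3317 - 1920)/(-846) = 136476 - (-1)*(-5237)/846 = 136476 - 1*5237/846 = 136476 - 5237/846 = 115453459/846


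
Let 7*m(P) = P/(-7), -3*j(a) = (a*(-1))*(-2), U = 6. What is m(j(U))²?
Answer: 16/2401 ≈ 0.0066639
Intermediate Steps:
j(a) = -2*a/3 (j(a) = -a*(-1)*(-2)/3 = -(-a)*(-2)/3 = -2*a/3)
m(P) = -P/49 (m(P) = (P/(-7))/7 = (P*(-⅐))/7 = (-P/7)/7 = -P/49)
m(j(U))² = (-(-2)*6/147)² = (-1/49*(-4))² = (4/49)² = 16/2401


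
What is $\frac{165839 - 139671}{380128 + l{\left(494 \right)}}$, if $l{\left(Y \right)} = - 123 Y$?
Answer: $\frac{13084}{159683} \approx 0.081937$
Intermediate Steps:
$\frac{165839 - 139671}{380128 + l{\left(494 \right)}} = \frac{165839 - 139671}{380128 - 60762} = \frac{26168}{380128 - 60762} = \frac{26168}{319366} = 26168 \cdot \frac{1}{319366} = \frac{13084}{159683}$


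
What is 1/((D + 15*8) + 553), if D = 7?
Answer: 1/680 ≈ 0.0014706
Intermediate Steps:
1/((D + 15*8) + 553) = 1/((7 + 15*8) + 553) = 1/((7 + 120) + 553) = 1/(127 + 553) = 1/680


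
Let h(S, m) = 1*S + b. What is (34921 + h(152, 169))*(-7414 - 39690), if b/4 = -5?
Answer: -1651136512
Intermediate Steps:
b = -20 (b = 4*(-5) = -20)
h(S, m) = -20 + S (h(S, m) = 1*S - 20 = S - 20 = -20 + S)
(34921 + h(152, 169))*(-7414 - 39690) = (34921 + (-20 + 152))*(-7414 - 39690) = (34921 + 132)*(-47104) = 35053*(-47104) = -1651136512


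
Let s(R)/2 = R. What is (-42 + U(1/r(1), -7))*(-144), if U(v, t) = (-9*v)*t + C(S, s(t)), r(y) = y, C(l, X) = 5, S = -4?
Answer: -3744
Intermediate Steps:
s(R) = 2*R
U(v, t) = 5 - 9*t*v (U(v, t) = (-9*v)*t + 5 = -9*t*v + 5 = 5 - 9*t*v)
(-42 + U(1/r(1), -7))*(-144) = (-42 + (5 - 9*(-7)/1))*(-144) = (-42 + (5 - 9*(-7)*1))*(-144) = (-42 + (5 + 63))*(-144) = (-42 + 68)*(-144) = 26*(-144) = -3744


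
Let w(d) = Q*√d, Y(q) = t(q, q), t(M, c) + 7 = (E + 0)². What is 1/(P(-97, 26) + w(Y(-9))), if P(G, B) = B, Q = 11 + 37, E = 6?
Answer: -13/33070 + 12*√29/16535 ≈ 0.0035151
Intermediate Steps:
t(M, c) = 29 (t(M, c) = -7 + (6 + 0)² = -7 + 6² = -7 + 36 = 29)
Q = 48
Y(q) = 29
w(d) = 48*√d
1/(P(-97, 26) + w(Y(-9))) = 1/(26 + 48*√29)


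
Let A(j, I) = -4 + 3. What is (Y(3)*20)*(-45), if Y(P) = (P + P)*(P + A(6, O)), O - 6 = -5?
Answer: -10800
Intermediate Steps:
O = 1 (O = 6 - 5 = 1)
A(j, I) = -1
Y(P) = 2*P*(-1 + P) (Y(P) = (P + P)*(P - 1) = (2*P)*(-1 + P) = 2*P*(-1 + P))
(Y(3)*20)*(-45) = ((2*3*(-1 + 3))*20)*(-45) = ((2*3*2)*20)*(-45) = (12*20)*(-45) = 240*(-45) = -10800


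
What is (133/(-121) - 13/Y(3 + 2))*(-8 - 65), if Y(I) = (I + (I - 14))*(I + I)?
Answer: 273531/4840 ≈ 56.515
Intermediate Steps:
Y(I) = 2*I*(-14 + 2*I) (Y(I) = (I + (-14 + I))*(2*I) = (-14 + 2*I)*(2*I) = 2*I*(-14 + 2*I))
(133/(-121) - 13/Y(3 + 2))*(-8 - 65) = (133/(-121) - 13*1/(4*(-7 + (3 + 2))*(3 + 2)))*(-8 - 65) = (133*(-1/121) - 13*1/(20*(-7 + 5)))*(-73) = (-133/121 - 13/(4*5*(-2)))*(-73) = (-133/121 - 13/(-40))*(-73) = (-133/121 - 13*(-1/40))*(-73) = (-133/121 + 13/40)*(-73) = -3747/4840*(-73) = 273531/4840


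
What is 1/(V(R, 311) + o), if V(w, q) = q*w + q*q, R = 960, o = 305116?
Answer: 1/700397 ≈ 1.4278e-6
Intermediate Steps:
V(w, q) = q² + q*w (V(w, q) = q*w + q² = q² + q*w)
1/(V(R, 311) + o) = 1/(311*(311 + 960) + 305116) = 1/(311*1271 + 305116) = 1/(395281 + 305116) = 1/700397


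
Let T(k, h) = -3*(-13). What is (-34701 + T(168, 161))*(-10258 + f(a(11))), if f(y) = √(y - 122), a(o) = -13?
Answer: 355562796 - 103986*I*√15 ≈ 3.5556e+8 - 4.0274e+5*I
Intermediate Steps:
T(k, h) = 39
f(y) = √(-122 + y)
(-34701 + T(168, 161))*(-10258 + f(a(11))) = (-34701 + 39)*(-10258 + √(-122 - 13)) = -34662*(-10258 + √(-135)) = -34662*(-10258 + 3*I*√15) = 355562796 - 103986*I*√15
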